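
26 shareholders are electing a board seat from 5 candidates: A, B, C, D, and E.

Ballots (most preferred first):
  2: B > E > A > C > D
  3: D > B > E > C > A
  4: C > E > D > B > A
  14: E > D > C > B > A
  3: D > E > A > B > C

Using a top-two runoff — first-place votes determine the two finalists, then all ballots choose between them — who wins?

E

Round 1 first-place votes: A 0, B 2, C 4, D 6, E 14. E and D advance.
Runoff: E is ranked above D on 20 ballots, D above E on 6.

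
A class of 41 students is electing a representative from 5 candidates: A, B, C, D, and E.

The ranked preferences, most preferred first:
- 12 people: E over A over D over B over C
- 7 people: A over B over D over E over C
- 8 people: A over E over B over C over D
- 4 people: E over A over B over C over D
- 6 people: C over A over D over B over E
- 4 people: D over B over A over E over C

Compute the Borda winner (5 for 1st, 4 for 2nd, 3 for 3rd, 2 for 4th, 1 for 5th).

A

A: 12×4 + 7×5 + 8×5 + 4×4 + 6×4 + 4×3 = 175
B: 12×2 + 7×4 + 8×3 + 4×3 + 6×2 + 4×4 = 116
C: 12×1 + 7×1 + 8×2 + 4×2 + 6×5 + 4×1 = 77
D: 12×3 + 7×3 + 8×1 + 4×1 + 6×3 + 4×5 = 107
E: 12×5 + 7×2 + 8×4 + 4×5 + 6×1 + 4×2 = 140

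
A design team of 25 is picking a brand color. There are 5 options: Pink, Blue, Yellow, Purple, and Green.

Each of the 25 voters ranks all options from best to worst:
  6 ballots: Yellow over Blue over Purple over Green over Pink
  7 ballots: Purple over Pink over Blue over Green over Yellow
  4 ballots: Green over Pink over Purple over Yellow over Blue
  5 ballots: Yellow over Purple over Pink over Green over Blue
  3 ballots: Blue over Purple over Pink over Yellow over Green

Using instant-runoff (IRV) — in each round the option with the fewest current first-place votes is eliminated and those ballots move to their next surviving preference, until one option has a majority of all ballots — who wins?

Round 1: Pink 0, Blue 3, Yellow 11, Purple 7, Green 4. Pink eliminated.
Round 2: Blue 3, Yellow 11, Purple 7, Green 4. Blue eliminated.
Round 3: Yellow 11, Purple 10, Green 4. Green eliminated.
Round 4: Yellow 11, Purple 14. Purple has a majority (≥13).

Purple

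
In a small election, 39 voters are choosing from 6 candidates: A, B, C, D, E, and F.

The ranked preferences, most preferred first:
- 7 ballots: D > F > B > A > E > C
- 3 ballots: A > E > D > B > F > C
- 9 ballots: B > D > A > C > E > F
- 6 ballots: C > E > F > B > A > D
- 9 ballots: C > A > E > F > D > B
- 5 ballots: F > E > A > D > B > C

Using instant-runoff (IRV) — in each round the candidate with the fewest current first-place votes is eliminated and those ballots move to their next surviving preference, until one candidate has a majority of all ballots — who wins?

D

Round 1: A 3, B 9, C 15, D 7, E 0, F 5. E eliminated.
Round 2: A 3, B 9, C 15, D 7, F 5. A eliminated.
Round 3: B 9, C 15, D 10, F 5. F eliminated.
Round 4: B 9, C 15, D 15. B eliminated.
Round 5: C 15, D 24. D has a majority (≥20).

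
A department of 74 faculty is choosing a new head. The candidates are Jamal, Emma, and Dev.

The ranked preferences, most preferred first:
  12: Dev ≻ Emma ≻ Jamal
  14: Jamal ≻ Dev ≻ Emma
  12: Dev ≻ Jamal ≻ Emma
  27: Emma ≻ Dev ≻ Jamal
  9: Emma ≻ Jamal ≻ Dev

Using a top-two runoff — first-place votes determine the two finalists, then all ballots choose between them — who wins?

Round 1 first-place votes: Jamal 14, Emma 36, Dev 24. Emma and Dev advance.
Runoff: Emma is ranked above Dev on 36 ballots, Dev above Emma on 38.

Dev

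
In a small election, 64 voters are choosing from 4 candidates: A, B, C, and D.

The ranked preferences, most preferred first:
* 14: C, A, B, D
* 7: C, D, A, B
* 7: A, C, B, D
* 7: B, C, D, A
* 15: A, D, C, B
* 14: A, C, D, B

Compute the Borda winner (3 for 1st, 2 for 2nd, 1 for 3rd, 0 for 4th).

A

A: 14×2 + 7×1 + 7×3 + 7×0 + 15×3 + 14×3 = 143
B: 14×1 + 7×0 + 7×1 + 7×3 + 15×0 + 14×0 = 42
C: 14×3 + 7×3 + 7×2 + 7×2 + 15×1 + 14×2 = 134
D: 14×0 + 7×2 + 7×0 + 7×1 + 15×2 + 14×1 = 65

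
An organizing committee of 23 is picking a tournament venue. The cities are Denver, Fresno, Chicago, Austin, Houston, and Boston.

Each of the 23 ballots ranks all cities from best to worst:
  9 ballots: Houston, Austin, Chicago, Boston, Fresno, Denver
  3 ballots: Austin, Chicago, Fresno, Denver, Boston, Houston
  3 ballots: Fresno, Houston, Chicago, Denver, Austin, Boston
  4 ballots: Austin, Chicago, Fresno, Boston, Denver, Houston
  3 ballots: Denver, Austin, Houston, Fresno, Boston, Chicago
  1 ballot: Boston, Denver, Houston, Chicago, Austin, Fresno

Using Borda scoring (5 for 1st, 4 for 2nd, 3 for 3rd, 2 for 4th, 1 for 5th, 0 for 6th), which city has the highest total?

Denver: 9×0 + 3×2 + 3×2 + 4×1 + 3×5 + 1×4 = 35
Fresno: 9×1 + 3×3 + 3×5 + 4×3 + 3×2 + 1×0 = 51
Chicago: 9×3 + 3×4 + 3×3 + 4×4 + 3×0 + 1×2 = 66
Austin: 9×4 + 3×5 + 3×1 + 4×5 + 3×4 + 1×1 = 87
Houston: 9×5 + 3×0 + 3×4 + 4×0 + 3×3 + 1×3 = 69
Boston: 9×2 + 3×1 + 3×0 + 4×2 + 3×1 + 1×5 = 37

Austin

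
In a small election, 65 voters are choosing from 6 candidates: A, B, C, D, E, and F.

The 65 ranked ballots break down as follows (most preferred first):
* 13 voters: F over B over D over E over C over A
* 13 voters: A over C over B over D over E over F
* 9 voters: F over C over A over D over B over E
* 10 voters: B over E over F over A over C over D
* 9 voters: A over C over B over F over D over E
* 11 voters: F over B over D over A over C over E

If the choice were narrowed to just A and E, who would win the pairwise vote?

A is ranked above E on 42 ballots; E above A on 23.

A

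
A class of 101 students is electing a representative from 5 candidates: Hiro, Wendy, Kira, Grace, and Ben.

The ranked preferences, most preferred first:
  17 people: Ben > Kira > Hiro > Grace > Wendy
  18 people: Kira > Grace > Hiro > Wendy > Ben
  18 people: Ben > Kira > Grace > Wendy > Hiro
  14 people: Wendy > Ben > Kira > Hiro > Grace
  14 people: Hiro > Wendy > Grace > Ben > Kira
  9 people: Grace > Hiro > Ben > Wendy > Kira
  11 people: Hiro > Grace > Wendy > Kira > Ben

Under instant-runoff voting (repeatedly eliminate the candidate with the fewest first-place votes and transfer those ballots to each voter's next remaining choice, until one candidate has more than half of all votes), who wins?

Hiro

Round 1: Hiro 25, Wendy 14, Kira 18, Grace 9, Ben 35. Grace eliminated.
Round 2: Hiro 34, Wendy 14, Kira 18, Ben 35. Wendy eliminated.
Round 3: Hiro 34, Kira 18, Ben 49. Kira eliminated.
Round 4: Hiro 52, Ben 49. Hiro has a majority (≥51).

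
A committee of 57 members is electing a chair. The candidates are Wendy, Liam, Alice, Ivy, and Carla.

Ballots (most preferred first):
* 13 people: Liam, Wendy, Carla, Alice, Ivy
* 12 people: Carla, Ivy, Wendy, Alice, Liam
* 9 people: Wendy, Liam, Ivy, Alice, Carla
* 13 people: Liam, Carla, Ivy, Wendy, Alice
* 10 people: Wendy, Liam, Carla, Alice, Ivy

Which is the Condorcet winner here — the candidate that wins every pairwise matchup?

Wendy

Wendy vs Liam: 31–26
Wendy vs Alice: 57–0
Wendy vs Ivy: 32–25
Wendy vs Carla: 32–25
Wendy beats every other candidate.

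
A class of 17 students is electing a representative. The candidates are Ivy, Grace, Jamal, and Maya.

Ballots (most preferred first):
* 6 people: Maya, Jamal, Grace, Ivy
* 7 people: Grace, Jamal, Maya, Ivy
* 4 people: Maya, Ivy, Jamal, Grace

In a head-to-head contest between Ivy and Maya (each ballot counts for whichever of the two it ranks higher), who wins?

Maya

Ivy is ranked above Maya on 0 ballots; Maya above Ivy on 17.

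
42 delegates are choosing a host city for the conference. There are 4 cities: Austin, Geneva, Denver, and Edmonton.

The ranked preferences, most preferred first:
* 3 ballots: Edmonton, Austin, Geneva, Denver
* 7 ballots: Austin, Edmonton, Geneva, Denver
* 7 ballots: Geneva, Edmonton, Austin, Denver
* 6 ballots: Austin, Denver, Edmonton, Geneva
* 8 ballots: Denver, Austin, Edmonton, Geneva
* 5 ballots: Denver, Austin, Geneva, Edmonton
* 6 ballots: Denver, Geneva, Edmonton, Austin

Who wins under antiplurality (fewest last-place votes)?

Edmonton

Last-place votes: Austin 6, Geneva 14, Denver 17, Edmonton 5.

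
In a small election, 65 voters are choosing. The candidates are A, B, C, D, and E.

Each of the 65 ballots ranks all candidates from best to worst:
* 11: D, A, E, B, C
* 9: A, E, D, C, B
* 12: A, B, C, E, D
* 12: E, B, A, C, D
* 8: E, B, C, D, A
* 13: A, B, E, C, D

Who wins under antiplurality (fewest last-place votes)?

E

Last-place votes: A 8, B 9, C 11, D 37, E 0.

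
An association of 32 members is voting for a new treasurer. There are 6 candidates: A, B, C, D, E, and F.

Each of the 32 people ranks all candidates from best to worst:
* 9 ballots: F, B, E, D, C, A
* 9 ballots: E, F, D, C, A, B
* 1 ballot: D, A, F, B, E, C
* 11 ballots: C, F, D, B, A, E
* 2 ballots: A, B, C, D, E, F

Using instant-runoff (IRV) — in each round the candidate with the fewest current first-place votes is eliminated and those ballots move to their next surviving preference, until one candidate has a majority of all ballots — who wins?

Round 1: A 2, B 0, C 11, D 1, E 9, F 9. B eliminated.
Round 2: A 2, C 11, D 1, E 9, F 9. D eliminated.
Round 3: A 3, C 11, E 9, F 9. A eliminated.
Round 4: C 13, E 9, F 10. E eliminated.
Round 5: C 13, F 19. F has a majority (≥17).

F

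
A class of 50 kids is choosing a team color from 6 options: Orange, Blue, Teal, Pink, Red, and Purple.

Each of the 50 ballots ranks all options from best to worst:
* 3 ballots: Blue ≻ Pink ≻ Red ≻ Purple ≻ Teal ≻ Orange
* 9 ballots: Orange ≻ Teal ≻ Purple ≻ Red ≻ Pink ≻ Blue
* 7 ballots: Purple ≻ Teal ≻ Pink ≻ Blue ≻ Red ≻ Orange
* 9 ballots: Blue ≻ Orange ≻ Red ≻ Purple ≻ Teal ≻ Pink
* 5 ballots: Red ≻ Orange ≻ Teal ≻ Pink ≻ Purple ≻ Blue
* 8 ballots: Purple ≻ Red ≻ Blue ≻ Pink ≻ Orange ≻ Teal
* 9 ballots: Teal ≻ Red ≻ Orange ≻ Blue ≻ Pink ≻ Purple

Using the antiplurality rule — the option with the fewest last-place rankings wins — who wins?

Last-place votes: Orange 10, Blue 14, Teal 8, Pink 9, Red 0, Purple 9.

Red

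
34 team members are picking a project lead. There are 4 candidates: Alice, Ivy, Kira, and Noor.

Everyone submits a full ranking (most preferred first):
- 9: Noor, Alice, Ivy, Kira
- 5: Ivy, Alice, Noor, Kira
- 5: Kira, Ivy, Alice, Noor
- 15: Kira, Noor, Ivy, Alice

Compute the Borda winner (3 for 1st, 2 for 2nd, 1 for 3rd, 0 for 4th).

Alice: 9×2 + 5×2 + 5×1 + 15×0 = 33
Ivy: 9×1 + 5×3 + 5×2 + 15×1 = 49
Kira: 9×0 + 5×0 + 5×3 + 15×3 = 60
Noor: 9×3 + 5×1 + 5×0 + 15×2 = 62

Noor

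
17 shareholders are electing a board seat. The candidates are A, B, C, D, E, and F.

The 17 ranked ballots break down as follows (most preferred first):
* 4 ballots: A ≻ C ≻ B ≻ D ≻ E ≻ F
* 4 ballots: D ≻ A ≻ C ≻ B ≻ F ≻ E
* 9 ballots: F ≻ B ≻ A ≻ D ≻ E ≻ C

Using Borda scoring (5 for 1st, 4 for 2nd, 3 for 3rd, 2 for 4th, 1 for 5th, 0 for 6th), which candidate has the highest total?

A: 4×5 + 4×4 + 9×3 = 63
B: 4×3 + 4×2 + 9×4 = 56
C: 4×4 + 4×3 + 9×0 = 28
D: 4×2 + 4×5 + 9×2 = 46
E: 4×1 + 4×0 + 9×1 = 13
F: 4×0 + 4×1 + 9×5 = 49

A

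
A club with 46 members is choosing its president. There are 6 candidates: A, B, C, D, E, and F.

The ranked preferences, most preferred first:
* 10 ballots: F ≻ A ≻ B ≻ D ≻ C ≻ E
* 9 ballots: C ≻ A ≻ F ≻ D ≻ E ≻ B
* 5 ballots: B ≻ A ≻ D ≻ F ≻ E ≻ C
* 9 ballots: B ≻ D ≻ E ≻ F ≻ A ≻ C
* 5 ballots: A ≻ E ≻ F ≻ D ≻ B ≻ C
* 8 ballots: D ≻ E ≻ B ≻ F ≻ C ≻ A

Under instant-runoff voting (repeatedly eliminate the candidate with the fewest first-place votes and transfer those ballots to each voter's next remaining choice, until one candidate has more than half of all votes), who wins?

Round 1: A 5, B 14, C 9, D 8, E 0, F 10. E eliminated.
Round 2: A 5, B 14, C 9, D 8, F 10. A eliminated.
Round 3: B 14, C 9, D 8, F 15. D eliminated.
Round 4: B 22, C 9, F 15. C eliminated.
Round 5: B 22, F 24. F has a majority (≥24).

F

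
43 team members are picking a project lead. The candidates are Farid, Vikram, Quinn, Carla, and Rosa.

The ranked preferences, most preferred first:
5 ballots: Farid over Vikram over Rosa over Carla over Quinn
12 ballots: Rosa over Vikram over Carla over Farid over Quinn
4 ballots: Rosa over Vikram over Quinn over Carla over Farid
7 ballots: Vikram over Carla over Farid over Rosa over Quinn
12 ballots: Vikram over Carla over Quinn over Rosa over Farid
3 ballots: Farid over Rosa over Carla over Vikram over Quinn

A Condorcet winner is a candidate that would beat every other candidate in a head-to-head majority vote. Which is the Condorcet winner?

Vikram

Vikram vs Farid: 35–8
Vikram vs Quinn: 43–0
Vikram vs Carla: 40–3
Vikram vs Rosa: 24–19
Vikram beats every other candidate.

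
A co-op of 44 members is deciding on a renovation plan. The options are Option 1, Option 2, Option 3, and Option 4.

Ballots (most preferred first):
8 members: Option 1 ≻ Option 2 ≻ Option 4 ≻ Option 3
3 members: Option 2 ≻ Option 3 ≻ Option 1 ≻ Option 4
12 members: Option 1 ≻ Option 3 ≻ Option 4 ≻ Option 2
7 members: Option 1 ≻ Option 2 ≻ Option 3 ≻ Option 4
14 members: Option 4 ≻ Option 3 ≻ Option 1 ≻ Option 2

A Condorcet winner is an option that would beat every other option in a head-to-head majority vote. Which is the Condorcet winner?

Option 1 vs Option 2: 41–3
Option 1 vs Option 3: 27–17
Option 1 vs Option 4: 30–14
Option 1 beats every other option.

Option 1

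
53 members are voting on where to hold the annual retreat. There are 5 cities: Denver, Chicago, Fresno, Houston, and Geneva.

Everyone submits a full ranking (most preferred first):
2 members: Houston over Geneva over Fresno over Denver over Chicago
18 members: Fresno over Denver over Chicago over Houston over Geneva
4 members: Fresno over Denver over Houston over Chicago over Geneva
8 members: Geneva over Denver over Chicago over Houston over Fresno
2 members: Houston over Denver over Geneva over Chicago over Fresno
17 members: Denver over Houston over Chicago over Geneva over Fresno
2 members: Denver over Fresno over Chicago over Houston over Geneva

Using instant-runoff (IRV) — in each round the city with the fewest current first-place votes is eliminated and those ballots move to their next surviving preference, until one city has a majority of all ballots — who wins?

Round 1: Denver 19, Chicago 0, Fresno 22, Houston 4, Geneva 8. Chicago eliminated.
Round 2: Denver 19, Fresno 22, Houston 4, Geneva 8. Houston eliminated.
Round 3: Denver 21, Fresno 22, Geneva 10. Geneva eliminated.
Round 4: Denver 29, Fresno 24. Denver has a majority (≥27).

Denver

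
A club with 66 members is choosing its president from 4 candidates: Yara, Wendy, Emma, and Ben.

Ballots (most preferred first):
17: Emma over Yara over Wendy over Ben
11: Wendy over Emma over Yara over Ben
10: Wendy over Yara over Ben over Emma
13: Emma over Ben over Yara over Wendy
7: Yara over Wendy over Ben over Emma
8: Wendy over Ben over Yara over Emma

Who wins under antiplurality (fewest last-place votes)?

Last-place votes: Yara 0, Wendy 13, Emma 25, Ben 28.

Yara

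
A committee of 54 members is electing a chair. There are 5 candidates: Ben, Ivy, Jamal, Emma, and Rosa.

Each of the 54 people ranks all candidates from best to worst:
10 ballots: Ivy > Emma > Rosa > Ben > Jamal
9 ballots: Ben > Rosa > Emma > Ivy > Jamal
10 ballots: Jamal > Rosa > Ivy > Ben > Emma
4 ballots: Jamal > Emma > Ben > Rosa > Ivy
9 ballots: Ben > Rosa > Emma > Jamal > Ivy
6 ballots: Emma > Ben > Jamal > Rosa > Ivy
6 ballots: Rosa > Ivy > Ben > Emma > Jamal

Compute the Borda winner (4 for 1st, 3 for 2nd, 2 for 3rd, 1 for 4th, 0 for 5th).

Ben: 10×1 + 9×4 + 10×1 + 4×2 + 9×4 + 6×3 + 6×2 = 130
Ivy: 10×4 + 9×1 + 10×2 + 4×0 + 9×0 + 6×0 + 6×3 = 87
Jamal: 10×0 + 9×0 + 10×4 + 4×4 + 9×1 + 6×2 + 6×0 = 77
Emma: 10×3 + 9×2 + 10×0 + 4×3 + 9×2 + 6×4 + 6×1 = 108
Rosa: 10×2 + 9×3 + 10×3 + 4×1 + 9×3 + 6×1 + 6×4 = 138

Rosa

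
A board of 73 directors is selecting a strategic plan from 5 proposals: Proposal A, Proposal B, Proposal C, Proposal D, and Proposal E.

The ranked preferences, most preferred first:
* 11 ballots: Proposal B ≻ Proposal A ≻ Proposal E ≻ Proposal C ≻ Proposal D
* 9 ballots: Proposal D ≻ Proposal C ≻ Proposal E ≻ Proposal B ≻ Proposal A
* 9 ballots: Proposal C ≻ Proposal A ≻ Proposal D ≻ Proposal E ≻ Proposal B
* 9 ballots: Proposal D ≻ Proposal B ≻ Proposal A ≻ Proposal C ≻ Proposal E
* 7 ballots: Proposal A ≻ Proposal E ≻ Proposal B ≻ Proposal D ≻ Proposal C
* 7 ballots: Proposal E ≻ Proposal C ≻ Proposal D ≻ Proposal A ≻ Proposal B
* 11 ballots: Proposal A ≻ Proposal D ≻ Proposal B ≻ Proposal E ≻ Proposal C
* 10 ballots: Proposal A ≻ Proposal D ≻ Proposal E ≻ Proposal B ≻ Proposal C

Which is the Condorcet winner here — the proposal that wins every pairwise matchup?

Proposal A

Proposal A vs Proposal B: 44–29
Proposal A vs Proposal C: 48–25
Proposal A vs Proposal D: 48–25
Proposal A vs Proposal E: 57–16
Proposal A beats every other proposal.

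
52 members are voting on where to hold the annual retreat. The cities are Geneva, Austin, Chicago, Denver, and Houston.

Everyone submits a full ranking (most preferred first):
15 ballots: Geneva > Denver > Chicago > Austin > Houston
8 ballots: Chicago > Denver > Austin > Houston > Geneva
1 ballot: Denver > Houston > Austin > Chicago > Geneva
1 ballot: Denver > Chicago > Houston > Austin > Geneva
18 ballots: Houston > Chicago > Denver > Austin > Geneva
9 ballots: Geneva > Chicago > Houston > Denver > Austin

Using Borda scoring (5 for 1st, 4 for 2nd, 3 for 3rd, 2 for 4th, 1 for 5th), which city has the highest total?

Geneva: 15×5 + 8×1 + 1×1 + 1×1 + 18×1 + 9×5 = 148
Austin: 15×2 + 8×3 + 1×3 + 1×2 + 18×2 + 9×1 = 104
Chicago: 15×3 + 8×5 + 1×2 + 1×4 + 18×4 + 9×4 = 199
Denver: 15×4 + 8×4 + 1×5 + 1×5 + 18×3 + 9×2 = 174
Houston: 15×1 + 8×2 + 1×4 + 1×3 + 18×5 + 9×3 = 155

Chicago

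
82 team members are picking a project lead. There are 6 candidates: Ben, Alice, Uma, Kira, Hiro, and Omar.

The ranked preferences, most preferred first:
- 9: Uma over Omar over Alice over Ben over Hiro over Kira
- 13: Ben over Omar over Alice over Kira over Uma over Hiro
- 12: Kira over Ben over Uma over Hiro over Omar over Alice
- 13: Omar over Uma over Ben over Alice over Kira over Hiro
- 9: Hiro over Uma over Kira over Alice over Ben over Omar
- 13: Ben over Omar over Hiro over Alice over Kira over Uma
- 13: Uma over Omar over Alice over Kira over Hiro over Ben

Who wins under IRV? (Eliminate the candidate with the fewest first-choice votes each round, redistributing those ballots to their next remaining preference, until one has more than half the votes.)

Uma

Round 1: Ben 26, Alice 0, Uma 22, Kira 12, Hiro 9, Omar 13. Alice eliminated.
Round 2: Ben 26, Uma 22, Kira 12, Hiro 9, Omar 13. Hiro eliminated.
Round 3: Ben 26, Uma 31, Kira 12, Omar 13. Kira eliminated.
Round 4: Ben 38, Uma 31, Omar 13. Omar eliminated.
Round 5: Ben 38, Uma 44. Uma has a majority (≥42).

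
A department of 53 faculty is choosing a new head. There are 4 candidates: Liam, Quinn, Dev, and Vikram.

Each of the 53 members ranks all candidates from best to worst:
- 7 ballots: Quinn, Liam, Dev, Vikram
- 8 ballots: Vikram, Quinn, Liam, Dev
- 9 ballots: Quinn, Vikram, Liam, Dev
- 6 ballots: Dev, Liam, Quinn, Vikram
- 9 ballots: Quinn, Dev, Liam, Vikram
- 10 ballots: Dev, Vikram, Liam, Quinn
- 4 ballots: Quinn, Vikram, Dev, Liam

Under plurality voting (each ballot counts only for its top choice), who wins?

First-place votes: Liam 0, Quinn 29, Dev 16, Vikram 8.

Quinn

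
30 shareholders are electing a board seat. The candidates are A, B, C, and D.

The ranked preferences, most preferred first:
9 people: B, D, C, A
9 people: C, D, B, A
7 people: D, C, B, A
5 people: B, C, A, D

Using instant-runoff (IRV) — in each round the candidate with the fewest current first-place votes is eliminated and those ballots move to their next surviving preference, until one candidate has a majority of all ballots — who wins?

Round 1: A 0, B 14, C 9, D 7. A eliminated.
Round 2: B 14, C 9, D 7. D eliminated.
Round 3: B 14, C 16. C has a majority (≥16).

C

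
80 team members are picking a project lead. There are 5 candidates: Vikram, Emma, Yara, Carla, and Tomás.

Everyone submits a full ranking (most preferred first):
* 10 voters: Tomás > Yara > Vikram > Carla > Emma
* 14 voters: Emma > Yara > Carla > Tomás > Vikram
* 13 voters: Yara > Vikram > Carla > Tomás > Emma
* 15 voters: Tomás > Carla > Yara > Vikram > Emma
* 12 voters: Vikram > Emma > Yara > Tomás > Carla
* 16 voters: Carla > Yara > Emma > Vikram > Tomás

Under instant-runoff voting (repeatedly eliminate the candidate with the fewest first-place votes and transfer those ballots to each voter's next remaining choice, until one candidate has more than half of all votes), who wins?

Round 1: Vikram 12, Emma 14, Yara 13, Carla 16, Tomás 25. Vikram eliminated.
Round 2: Emma 26, Yara 13, Carla 16, Tomás 25. Yara eliminated.
Round 3: Emma 26, Carla 29, Tomás 25. Tomás eliminated.
Round 4: Emma 26, Carla 54. Carla has a majority (≥41).

Carla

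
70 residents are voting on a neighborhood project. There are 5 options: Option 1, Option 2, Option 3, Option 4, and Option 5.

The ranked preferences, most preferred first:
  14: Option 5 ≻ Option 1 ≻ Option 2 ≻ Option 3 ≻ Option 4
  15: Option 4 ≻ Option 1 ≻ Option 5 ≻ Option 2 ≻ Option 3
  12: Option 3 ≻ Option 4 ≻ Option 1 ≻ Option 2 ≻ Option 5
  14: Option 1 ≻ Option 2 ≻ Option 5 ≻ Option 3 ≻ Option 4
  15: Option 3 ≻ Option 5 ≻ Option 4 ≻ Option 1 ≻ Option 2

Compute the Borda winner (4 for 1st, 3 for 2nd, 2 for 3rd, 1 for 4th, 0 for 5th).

Option 1: 14×3 + 15×3 + 12×2 + 14×4 + 15×1 = 182
Option 2: 14×2 + 15×1 + 12×1 + 14×3 + 15×0 = 97
Option 3: 14×1 + 15×0 + 12×4 + 14×1 + 15×4 = 136
Option 4: 14×0 + 15×4 + 12×3 + 14×0 + 15×2 = 126
Option 5: 14×4 + 15×2 + 12×0 + 14×2 + 15×3 = 159

Option 1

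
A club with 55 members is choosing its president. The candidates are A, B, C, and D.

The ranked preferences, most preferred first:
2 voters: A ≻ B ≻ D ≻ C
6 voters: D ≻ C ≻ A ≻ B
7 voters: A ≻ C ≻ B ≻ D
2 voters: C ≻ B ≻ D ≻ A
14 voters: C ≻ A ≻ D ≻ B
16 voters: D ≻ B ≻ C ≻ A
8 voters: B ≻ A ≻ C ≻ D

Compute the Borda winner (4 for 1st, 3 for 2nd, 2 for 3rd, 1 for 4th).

C

A: 2×4 + 6×2 + 7×4 + 2×1 + 14×3 + 16×1 + 8×3 = 132
B: 2×3 + 6×1 + 7×2 + 2×3 + 14×1 + 16×3 + 8×4 = 126
C: 2×1 + 6×3 + 7×3 + 2×4 + 14×4 + 16×2 + 8×2 = 153
D: 2×2 + 6×4 + 7×1 + 2×2 + 14×2 + 16×4 + 8×1 = 139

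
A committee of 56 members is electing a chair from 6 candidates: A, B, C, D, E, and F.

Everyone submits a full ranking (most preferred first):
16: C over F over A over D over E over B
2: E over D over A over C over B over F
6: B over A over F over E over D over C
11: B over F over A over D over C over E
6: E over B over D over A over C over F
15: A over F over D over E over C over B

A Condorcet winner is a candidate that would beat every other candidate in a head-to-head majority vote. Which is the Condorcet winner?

A

A vs B: 33–23
A vs C: 40–16
A vs D: 48–8
A vs E: 48–8
A vs F: 29–27
A beats every other candidate.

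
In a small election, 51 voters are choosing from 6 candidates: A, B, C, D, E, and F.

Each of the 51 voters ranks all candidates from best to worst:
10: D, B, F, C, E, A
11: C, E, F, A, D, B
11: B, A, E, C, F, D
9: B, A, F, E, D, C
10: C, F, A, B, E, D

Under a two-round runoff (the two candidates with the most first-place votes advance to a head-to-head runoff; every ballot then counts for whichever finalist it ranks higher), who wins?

B

Round 1 first-place votes: A 0, B 20, C 21, D 10, E 0, F 0. C and B advance.
Runoff: C is ranked above B on 21 ballots, B above C on 30.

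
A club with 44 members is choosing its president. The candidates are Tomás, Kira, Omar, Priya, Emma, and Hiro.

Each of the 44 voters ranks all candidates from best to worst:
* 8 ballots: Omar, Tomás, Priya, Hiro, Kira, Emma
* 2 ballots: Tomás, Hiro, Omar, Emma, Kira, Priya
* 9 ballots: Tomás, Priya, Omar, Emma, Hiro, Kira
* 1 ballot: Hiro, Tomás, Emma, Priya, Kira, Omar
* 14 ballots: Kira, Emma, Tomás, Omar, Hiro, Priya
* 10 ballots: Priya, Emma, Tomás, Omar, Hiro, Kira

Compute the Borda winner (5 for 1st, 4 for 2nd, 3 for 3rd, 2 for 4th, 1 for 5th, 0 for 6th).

Tomás

Tomás: 8×4 + 2×5 + 9×5 + 1×4 + 14×3 + 10×3 = 163
Kira: 8×1 + 2×1 + 9×0 + 1×1 + 14×5 + 10×0 = 81
Omar: 8×5 + 2×3 + 9×3 + 1×0 + 14×2 + 10×2 = 121
Priya: 8×3 + 2×0 + 9×4 + 1×2 + 14×0 + 10×5 = 112
Emma: 8×0 + 2×2 + 9×2 + 1×3 + 14×4 + 10×4 = 121
Hiro: 8×2 + 2×4 + 9×1 + 1×5 + 14×1 + 10×1 = 62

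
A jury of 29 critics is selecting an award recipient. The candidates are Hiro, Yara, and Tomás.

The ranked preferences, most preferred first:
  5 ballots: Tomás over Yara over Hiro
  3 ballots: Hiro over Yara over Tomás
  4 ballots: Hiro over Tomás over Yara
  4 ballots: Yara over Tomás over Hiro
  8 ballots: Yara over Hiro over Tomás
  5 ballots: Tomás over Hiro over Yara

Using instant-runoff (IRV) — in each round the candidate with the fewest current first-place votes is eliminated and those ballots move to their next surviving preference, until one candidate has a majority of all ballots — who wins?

Yara

Round 1: Hiro 7, Yara 12, Tomás 10. Hiro eliminated.
Round 2: Yara 15, Tomás 14. Yara has a majority (≥15).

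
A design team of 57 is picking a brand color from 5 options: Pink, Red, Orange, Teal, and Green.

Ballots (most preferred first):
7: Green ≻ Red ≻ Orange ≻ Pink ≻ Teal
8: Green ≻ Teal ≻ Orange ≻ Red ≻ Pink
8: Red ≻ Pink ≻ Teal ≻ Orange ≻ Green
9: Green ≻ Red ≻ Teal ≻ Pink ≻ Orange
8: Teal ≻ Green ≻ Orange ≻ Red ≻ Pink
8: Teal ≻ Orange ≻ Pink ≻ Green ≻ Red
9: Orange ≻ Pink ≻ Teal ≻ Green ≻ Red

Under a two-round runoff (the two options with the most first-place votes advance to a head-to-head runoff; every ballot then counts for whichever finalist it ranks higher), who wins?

Teal

Round 1 first-place votes: Pink 0, Red 8, Orange 9, Teal 16, Green 24. Green and Teal advance.
Runoff: Green is ranked above Teal on 24 ballots, Teal above Green on 33.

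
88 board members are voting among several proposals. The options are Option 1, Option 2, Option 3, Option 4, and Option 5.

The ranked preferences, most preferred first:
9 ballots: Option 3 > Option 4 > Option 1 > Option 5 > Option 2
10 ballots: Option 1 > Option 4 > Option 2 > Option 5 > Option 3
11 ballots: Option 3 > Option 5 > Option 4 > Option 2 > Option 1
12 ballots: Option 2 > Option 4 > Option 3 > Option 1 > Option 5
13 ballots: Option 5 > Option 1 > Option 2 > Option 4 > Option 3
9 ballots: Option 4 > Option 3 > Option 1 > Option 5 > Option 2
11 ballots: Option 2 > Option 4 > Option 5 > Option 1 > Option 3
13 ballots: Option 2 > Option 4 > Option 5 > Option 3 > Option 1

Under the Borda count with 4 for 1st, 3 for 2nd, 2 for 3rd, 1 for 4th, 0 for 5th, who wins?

Option 4

Option 1: 9×2 + 10×4 + 11×0 + 12×1 + 13×3 + 9×2 + 11×1 + 13×0 = 138
Option 2: 9×0 + 10×2 + 11×1 + 12×4 + 13×2 + 9×0 + 11×4 + 13×4 = 201
Option 3: 9×4 + 10×0 + 11×4 + 12×2 + 13×0 + 9×3 + 11×0 + 13×1 = 144
Option 4: 9×3 + 10×3 + 11×2 + 12×3 + 13×1 + 9×4 + 11×3 + 13×3 = 236
Option 5: 9×1 + 10×1 + 11×3 + 12×0 + 13×4 + 9×1 + 11×2 + 13×2 = 161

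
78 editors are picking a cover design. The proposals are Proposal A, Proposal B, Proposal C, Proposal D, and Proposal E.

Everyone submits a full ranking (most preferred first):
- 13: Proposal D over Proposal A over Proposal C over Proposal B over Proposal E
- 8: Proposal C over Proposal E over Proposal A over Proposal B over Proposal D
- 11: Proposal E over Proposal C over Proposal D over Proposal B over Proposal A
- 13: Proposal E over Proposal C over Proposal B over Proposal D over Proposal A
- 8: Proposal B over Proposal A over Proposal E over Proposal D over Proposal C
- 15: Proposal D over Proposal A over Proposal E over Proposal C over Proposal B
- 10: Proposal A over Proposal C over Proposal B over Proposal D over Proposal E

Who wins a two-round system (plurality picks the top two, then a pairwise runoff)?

Proposal E

Round 1 first-place votes: Proposal A 10, Proposal B 8, Proposal C 8, Proposal D 28, Proposal E 24. Proposal D and Proposal E advance.
Runoff: Proposal D is ranked above Proposal E on 38 ballots, Proposal E above Proposal D on 40.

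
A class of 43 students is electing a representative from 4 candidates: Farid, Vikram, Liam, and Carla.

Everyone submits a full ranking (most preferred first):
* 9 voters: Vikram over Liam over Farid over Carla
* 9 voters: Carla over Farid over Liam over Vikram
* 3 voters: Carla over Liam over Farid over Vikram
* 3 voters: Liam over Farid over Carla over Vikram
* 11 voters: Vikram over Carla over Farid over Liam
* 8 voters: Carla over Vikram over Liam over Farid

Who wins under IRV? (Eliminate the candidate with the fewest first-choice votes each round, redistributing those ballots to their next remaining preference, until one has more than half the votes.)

Round 1: Farid 0, Vikram 20, Liam 3, Carla 20. Farid eliminated.
Round 2: Vikram 20, Liam 3, Carla 20. Liam eliminated.
Round 3: Vikram 20, Carla 23. Carla has a majority (≥22).

Carla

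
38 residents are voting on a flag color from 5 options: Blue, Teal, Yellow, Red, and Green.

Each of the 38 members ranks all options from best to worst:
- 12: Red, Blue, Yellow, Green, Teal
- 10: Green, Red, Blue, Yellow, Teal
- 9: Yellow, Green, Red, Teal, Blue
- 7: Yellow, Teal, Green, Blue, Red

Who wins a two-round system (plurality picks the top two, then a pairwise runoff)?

Round 1 first-place votes: Blue 0, Teal 0, Yellow 16, Red 12, Green 10. Yellow and Red advance.
Runoff: Yellow is ranked above Red on 16 ballots, Red above Yellow on 22.

Red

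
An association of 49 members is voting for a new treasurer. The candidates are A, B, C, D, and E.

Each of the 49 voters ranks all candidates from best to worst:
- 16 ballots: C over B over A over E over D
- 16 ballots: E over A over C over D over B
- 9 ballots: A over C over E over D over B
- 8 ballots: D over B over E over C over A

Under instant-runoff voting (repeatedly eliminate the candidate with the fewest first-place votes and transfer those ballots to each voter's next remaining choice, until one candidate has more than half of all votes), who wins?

C

Round 1: A 9, B 0, C 16, D 8, E 16. B eliminated.
Round 2: A 9, C 16, D 8, E 16. D eliminated.
Round 3: A 9, C 16, E 24. A eliminated.
Round 4: C 25, E 24. C has a majority (≥25).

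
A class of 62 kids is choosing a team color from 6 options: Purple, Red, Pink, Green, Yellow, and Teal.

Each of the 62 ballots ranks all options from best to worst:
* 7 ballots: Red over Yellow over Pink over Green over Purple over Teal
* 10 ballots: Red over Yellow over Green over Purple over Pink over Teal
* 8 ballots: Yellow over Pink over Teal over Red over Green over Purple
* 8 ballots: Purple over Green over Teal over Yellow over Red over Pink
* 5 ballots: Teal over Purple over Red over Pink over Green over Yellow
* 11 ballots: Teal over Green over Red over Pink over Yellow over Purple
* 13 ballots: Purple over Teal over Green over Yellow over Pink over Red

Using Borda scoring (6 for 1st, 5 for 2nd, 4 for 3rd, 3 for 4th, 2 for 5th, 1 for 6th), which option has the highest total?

Teal

Purple: 7×2 + 10×3 + 8×1 + 8×6 + 5×5 + 11×1 + 13×6 = 214
Red: 7×6 + 10×6 + 8×3 + 8×2 + 5×4 + 11×4 + 13×1 = 219
Pink: 7×4 + 10×2 + 8×5 + 8×1 + 5×3 + 11×3 + 13×2 = 170
Green: 7×3 + 10×4 + 8×2 + 8×5 + 5×2 + 11×5 + 13×4 = 234
Yellow: 7×5 + 10×5 + 8×6 + 8×3 + 5×1 + 11×2 + 13×3 = 223
Teal: 7×1 + 10×1 + 8×4 + 8×4 + 5×6 + 11×6 + 13×5 = 242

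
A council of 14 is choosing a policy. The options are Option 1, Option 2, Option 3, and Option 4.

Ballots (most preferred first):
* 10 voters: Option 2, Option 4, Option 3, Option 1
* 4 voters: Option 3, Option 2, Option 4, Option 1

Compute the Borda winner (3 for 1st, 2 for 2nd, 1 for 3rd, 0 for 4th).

Option 1: 10×0 + 4×0 = 0
Option 2: 10×3 + 4×2 = 38
Option 3: 10×1 + 4×3 = 22
Option 4: 10×2 + 4×1 = 24

Option 2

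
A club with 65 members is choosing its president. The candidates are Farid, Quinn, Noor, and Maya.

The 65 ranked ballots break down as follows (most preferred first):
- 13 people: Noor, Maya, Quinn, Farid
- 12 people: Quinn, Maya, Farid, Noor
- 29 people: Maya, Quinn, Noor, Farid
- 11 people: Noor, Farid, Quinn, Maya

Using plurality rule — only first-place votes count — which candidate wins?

Maya

First-place votes: Farid 0, Quinn 12, Noor 24, Maya 29.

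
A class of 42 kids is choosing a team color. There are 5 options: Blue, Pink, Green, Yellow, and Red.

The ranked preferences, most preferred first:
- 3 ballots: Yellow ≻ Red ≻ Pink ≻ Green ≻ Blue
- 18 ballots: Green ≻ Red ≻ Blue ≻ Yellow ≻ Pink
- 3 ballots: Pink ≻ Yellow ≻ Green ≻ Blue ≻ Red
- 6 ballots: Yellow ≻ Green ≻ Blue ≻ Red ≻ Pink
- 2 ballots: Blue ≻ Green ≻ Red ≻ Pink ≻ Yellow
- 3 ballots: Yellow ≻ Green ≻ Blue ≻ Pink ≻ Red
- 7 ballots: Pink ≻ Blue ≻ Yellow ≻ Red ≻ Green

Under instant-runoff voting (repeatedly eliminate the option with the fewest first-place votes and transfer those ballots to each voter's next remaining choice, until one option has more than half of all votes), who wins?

Yellow

Round 1: Blue 2, Pink 10, Green 18, Yellow 12, Red 0. Red eliminated.
Round 2: Blue 2, Pink 10, Green 18, Yellow 12. Blue eliminated.
Round 3: Pink 10, Green 20, Yellow 12. Pink eliminated.
Round 4: Green 20, Yellow 22. Yellow has a majority (≥22).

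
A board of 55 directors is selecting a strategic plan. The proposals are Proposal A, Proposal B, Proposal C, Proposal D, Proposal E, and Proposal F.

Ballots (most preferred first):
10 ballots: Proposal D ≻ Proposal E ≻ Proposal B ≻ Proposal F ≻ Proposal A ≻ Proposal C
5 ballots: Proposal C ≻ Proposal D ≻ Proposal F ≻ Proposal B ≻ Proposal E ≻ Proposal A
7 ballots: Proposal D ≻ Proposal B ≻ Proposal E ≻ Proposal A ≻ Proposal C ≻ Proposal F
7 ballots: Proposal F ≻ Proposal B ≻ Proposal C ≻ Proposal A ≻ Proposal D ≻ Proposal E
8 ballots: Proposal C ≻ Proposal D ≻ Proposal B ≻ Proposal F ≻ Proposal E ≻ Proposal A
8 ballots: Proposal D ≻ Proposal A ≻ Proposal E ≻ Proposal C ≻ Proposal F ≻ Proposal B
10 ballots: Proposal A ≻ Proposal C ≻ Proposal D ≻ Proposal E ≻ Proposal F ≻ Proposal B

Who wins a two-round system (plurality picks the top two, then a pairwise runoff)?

Round 1 first-place votes: Proposal A 10, Proposal B 0, Proposal C 13, Proposal D 25, Proposal E 0, Proposal F 7. Proposal D and Proposal C advance.
Runoff: Proposal D is ranked above Proposal C on 25 ballots, Proposal C above Proposal D on 30.

Proposal C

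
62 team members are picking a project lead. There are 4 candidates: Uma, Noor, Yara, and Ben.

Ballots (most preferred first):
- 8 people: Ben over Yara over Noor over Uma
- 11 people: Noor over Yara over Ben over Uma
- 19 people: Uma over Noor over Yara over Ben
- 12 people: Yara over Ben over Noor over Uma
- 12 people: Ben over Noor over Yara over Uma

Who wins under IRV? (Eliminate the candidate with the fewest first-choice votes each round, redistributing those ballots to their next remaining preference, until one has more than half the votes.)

Round 1: Uma 19, Noor 11, Yara 12, Ben 20. Noor eliminated.
Round 2: Uma 19, Yara 23, Ben 20. Uma eliminated.
Round 3: Yara 42, Ben 20. Yara has a majority (≥32).

Yara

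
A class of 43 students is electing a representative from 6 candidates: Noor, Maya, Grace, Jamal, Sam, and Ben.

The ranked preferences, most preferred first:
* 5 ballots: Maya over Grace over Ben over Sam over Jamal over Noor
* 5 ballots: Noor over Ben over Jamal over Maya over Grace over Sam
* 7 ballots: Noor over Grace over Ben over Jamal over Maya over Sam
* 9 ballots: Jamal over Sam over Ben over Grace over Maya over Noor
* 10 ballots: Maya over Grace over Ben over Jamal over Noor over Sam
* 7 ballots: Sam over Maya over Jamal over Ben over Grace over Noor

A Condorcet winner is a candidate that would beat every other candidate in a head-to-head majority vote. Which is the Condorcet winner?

Maya

Maya vs Noor: 31–12
Maya vs Grace: 27–16
Maya vs Jamal: 22–21
Maya vs Sam: 27–16
Maya vs Ben: 22–21
Maya beats every other candidate.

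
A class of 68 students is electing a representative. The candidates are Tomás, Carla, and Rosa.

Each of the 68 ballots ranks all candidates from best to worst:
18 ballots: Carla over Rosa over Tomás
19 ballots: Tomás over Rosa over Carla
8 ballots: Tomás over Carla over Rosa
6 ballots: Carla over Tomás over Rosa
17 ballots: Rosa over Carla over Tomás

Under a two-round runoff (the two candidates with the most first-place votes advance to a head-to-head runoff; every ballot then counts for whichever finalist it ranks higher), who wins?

Carla

Round 1 first-place votes: Tomás 27, Carla 24, Rosa 17. Tomás and Carla advance.
Runoff: Tomás is ranked above Carla on 27 ballots, Carla above Tomás on 41.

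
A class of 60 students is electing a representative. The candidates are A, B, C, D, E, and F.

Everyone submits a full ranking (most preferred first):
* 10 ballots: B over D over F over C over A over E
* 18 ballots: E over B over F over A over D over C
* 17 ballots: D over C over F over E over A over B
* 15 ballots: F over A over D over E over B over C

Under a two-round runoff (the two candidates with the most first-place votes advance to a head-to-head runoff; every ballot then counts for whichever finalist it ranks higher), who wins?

D

Round 1 first-place votes: A 0, B 10, C 0, D 17, E 18, F 15. E and D advance.
Runoff: E is ranked above D on 18 ballots, D above E on 42.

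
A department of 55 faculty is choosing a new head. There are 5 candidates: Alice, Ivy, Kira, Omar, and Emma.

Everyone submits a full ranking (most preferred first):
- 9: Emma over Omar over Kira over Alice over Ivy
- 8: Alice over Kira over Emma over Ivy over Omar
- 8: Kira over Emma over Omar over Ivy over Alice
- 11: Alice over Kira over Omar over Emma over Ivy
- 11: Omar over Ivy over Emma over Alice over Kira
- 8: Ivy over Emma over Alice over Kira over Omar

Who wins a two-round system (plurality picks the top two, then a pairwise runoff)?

Round 1 first-place votes: Alice 19, Ivy 8, Kira 8, Omar 11, Emma 9. Alice and Omar advance.
Runoff: Alice is ranked above Omar on 27 ballots, Omar above Alice on 28.

Omar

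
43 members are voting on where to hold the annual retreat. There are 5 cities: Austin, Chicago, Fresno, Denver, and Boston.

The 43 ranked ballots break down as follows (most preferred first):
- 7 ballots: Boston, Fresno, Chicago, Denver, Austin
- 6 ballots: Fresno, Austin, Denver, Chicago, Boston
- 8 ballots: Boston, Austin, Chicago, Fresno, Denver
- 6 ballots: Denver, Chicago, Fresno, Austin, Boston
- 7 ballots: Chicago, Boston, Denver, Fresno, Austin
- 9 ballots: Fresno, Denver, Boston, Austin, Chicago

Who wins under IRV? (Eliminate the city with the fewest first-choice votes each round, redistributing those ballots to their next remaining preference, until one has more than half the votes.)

Round 1: Austin 0, Chicago 7, Fresno 15, Denver 6, Boston 15. Austin eliminated.
Round 2: Chicago 7, Fresno 15, Denver 6, Boston 15. Denver eliminated.
Round 3: Chicago 13, Fresno 15, Boston 15. Chicago eliminated.
Round 4: Fresno 21, Boston 22. Boston has a majority (≥22).

Boston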